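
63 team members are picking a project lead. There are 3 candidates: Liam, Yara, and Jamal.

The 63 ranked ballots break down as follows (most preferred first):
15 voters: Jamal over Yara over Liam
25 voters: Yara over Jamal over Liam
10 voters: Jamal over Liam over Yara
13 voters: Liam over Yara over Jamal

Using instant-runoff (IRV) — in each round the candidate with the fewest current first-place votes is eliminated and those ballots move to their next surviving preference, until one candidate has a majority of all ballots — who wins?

Yara

Round 1: Liam 13, Yara 25, Jamal 25. Liam eliminated.
Round 2: Yara 38, Jamal 25. Yara has a majority (≥32).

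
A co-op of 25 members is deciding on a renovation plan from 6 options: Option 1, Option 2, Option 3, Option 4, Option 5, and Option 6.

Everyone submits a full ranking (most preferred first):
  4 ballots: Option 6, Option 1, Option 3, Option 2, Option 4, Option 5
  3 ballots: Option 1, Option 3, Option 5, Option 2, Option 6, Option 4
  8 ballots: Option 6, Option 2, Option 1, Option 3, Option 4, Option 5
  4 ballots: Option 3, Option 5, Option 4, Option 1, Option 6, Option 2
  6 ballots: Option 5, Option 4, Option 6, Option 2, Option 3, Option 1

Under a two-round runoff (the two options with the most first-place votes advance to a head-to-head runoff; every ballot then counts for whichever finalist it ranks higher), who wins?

Round 1 first-place votes: Option 1 3, Option 2 0, Option 3 4, Option 4 0, Option 5 6, Option 6 12. Option 6 and Option 5 advance.
Runoff: Option 6 is ranked above Option 5 on 12 ballots, Option 5 above Option 6 on 13.

Option 5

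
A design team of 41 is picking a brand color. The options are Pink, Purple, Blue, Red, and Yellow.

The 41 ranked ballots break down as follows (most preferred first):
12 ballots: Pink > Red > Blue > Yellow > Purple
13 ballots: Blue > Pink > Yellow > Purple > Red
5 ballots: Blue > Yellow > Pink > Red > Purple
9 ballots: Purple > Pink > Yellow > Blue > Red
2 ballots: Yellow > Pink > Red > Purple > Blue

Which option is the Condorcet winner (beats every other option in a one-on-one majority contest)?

Pink

Pink vs Purple: 32–9
Pink vs Blue: 23–18
Pink vs Red: 41–0
Pink vs Yellow: 34–7
Pink beats every other option.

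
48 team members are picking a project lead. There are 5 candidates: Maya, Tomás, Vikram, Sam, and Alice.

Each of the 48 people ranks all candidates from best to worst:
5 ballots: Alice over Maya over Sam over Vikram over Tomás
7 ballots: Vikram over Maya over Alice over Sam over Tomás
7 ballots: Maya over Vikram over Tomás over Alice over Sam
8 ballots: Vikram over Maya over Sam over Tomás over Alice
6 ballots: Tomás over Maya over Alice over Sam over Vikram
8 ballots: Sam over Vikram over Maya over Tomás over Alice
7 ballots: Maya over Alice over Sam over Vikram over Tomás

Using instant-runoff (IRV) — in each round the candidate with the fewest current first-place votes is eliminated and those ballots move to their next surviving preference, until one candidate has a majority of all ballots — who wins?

Maya

Round 1: Maya 14, Tomás 6, Vikram 15, Sam 8, Alice 5. Alice eliminated.
Round 2: Maya 19, Tomás 6, Vikram 15, Sam 8. Tomás eliminated.
Round 3: Maya 25, Vikram 15, Sam 8. Maya has a majority (≥25).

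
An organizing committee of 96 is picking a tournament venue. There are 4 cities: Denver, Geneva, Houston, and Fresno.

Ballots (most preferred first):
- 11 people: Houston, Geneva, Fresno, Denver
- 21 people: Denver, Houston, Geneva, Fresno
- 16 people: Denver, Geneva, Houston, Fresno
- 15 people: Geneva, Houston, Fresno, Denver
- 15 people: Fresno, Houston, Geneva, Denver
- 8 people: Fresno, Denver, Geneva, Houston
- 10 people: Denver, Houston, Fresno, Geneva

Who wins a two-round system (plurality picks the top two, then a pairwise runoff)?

Round 1 first-place votes: Denver 47, Geneva 15, Houston 11, Fresno 23. Denver and Fresno advance.
Runoff: Denver is ranked above Fresno on 47 ballots, Fresno above Denver on 49.

Fresno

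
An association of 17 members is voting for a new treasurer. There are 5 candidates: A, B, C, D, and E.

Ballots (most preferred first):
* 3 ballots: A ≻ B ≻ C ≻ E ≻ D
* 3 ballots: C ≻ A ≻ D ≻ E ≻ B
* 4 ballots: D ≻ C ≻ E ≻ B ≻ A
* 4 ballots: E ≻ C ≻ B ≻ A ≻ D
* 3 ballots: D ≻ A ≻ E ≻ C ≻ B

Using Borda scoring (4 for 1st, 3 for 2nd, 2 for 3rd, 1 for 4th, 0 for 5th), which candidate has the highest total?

C

A: 3×4 + 3×3 + 4×0 + 4×1 + 3×3 = 34
B: 3×3 + 3×0 + 4×1 + 4×2 + 3×0 = 21
C: 3×2 + 3×4 + 4×3 + 4×3 + 3×1 = 45
D: 3×0 + 3×2 + 4×4 + 4×0 + 3×4 = 34
E: 3×1 + 3×1 + 4×2 + 4×4 + 3×2 = 36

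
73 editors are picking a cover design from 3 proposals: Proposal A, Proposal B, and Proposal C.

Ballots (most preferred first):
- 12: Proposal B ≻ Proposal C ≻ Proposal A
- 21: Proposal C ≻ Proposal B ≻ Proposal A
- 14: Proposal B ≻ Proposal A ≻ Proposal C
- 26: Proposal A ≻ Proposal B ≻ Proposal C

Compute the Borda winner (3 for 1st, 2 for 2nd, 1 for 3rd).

Proposal A: 12×1 + 21×1 + 14×2 + 26×3 = 139
Proposal B: 12×3 + 21×2 + 14×3 + 26×2 = 172
Proposal C: 12×2 + 21×3 + 14×1 + 26×1 = 127

Proposal B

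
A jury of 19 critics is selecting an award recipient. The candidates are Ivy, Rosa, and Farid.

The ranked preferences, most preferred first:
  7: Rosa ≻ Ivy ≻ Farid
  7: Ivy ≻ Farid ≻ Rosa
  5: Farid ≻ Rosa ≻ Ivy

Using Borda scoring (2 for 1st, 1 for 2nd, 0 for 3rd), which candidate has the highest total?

Ivy: 7×1 + 7×2 + 5×0 = 21
Rosa: 7×2 + 7×0 + 5×1 = 19
Farid: 7×0 + 7×1 + 5×2 = 17

Ivy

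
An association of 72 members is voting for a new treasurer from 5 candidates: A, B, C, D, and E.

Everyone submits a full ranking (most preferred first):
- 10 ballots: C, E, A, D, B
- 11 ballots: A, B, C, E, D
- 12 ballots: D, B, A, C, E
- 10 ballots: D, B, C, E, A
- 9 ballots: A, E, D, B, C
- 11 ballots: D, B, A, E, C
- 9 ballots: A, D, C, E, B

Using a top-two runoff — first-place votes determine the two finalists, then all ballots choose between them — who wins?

Round 1 first-place votes: A 29, B 0, C 10, D 33, E 0. D and A advance.
Runoff: D is ranked above A on 33 ballots, A above D on 39.

A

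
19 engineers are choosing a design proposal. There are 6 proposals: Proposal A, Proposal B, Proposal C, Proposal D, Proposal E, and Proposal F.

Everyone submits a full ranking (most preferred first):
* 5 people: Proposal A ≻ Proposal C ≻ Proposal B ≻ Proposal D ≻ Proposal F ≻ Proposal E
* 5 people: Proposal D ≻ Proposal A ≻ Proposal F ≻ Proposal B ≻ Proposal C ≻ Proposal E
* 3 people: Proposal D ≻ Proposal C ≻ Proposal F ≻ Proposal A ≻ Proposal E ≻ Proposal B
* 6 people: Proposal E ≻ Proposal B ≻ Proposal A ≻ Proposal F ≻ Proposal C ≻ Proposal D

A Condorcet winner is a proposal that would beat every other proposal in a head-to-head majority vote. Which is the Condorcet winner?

Proposal A

Proposal A vs Proposal B: 13–6
Proposal A vs Proposal C: 16–3
Proposal A vs Proposal D: 11–8
Proposal A vs Proposal E: 13–6
Proposal A vs Proposal F: 16–3
Proposal A beats every other proposal.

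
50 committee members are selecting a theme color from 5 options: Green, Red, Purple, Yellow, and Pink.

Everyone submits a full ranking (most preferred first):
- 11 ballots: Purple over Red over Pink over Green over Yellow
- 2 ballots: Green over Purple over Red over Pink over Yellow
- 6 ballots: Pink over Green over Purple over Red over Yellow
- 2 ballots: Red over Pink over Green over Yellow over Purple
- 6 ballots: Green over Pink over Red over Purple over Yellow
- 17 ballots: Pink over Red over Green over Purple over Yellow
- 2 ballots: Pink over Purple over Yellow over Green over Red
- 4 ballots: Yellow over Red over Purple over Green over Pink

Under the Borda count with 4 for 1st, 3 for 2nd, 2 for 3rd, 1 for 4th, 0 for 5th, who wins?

Green: 11×1 + 2×4 + 6×3 + 2×2 + 6×4 + 17×2 + 2×1 + 4×1 = 105
Red: 11×3 + 2×2 + 6×1 + 2×4 + 6×2 + 17×3 + 2×0 + 4×3 = 126
Purple: 11×4 + 2×3 + 6×2 + 2×0 + 6×1 + 17×1 + 2×3 + 4×2 = 99
Yellow: 11×0 + 2×0 + 6×0 + 2×1 + 6×0 + 17×0 + 2×2 + 4×4 = 22
Pink: 11×2 + 2×1 + 6×4 + 2×3 + 6×3 + 17×4 + 2×4 + 4×0 = 148

Pink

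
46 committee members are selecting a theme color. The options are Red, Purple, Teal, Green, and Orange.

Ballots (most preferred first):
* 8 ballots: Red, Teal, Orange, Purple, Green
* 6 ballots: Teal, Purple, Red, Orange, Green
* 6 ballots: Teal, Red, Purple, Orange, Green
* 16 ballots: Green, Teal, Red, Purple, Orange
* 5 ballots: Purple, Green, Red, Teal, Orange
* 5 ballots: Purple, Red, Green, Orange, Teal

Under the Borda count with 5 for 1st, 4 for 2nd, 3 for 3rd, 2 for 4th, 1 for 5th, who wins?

Red: 8×5 + 6×3 + 6×4 + 16×3 + 5×3 + 5×4 = 165
Purple: 8×2 + 6×4 + 6×3 + 16×2 + 5×5 + 5×5 = 140
Teal: 8×4 + 6×5 + 6×5 + 16×4 + 5×2 + 5×1 = 171
Green: 8×1 + 6×1 + 6×1 + 16×5 + 5×4 + 5×3 = 135
Orange: 8×3 + 6×2 + 6×2 + 16×1 + 5×1 + 5×2 = 79

Teal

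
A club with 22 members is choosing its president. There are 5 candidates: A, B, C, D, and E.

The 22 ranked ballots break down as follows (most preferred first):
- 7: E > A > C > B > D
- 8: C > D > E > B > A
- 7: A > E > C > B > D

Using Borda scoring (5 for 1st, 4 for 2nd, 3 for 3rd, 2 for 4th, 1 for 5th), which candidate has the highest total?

E

A: 7×4 + 8×1 + 7×5 = 71
B: 7×2 + 8×2 + 7×2 = 44
C: 7×3 + 8×5 + 7×3 = 82
D: 7×1 + 8×4 + 7×1 = 46
E: 7×5 + 8×3 + 7×4 = 87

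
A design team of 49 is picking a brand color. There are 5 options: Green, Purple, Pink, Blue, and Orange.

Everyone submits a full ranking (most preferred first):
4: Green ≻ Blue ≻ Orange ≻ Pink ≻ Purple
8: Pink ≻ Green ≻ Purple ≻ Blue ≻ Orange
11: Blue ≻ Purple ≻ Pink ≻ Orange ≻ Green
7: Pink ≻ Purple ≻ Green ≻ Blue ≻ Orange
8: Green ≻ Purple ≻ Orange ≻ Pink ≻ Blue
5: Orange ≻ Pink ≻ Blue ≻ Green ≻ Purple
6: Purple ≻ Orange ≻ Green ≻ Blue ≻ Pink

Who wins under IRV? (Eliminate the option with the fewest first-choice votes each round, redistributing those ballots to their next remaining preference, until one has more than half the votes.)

Pink

Round 1: Green 12, Purple 6, Pink 15, Blue 11, Orange 5. Orange eliminated.
Round 2: Green 12, Purple 6, Pink 20, Blue 11. Purple eliminated.
Round 3: Green 18, Pink 20, Blue 11. Blue eliminated.
Round 4: Green 18, Pink 31. Pink has a majority (≥25).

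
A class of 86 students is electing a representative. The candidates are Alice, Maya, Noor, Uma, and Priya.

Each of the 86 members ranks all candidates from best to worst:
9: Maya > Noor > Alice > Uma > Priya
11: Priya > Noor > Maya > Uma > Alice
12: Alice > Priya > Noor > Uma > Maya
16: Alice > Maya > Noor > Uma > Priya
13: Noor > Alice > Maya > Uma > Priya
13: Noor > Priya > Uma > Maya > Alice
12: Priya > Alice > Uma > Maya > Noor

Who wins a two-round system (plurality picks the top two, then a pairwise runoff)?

Round 1 first-place votes: Alice 28, Maya 9, Noor 26, Uma 0, Priya 23. Alice and Noor advance.
Runoff: Alice is ranked above Noor on 40 ballots, Noor above Alice on 46.

Noor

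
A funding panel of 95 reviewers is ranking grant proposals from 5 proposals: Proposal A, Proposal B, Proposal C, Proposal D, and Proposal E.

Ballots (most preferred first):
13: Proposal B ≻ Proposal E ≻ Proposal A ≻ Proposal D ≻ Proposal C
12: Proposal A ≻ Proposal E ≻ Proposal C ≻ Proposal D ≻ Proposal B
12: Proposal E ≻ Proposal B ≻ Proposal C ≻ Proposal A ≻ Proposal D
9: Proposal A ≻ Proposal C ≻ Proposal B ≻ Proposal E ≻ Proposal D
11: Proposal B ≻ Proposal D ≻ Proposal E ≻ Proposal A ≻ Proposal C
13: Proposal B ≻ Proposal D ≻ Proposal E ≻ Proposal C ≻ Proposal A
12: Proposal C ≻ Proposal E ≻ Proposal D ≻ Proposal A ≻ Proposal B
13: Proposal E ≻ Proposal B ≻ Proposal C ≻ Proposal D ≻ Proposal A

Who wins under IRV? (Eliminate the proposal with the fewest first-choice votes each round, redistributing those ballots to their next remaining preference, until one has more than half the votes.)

Round 1: Proposal A 21, Proposal B 37, Proposal C 12, Proposal D 0, Proposal E 25. Proposal D eliminated.
Round 2: Proposal A 21, Proposal B 37, Proposal C 12, Proposal E 25. Proposal C eliminated.
Round 3: Proposal A 21, Proposal B 37, Proposal E 37. Proposal A eliminated.
Round 4: Proposal B 46, Proposal E 49. Proposal E has a majority (≥48).

Proposal E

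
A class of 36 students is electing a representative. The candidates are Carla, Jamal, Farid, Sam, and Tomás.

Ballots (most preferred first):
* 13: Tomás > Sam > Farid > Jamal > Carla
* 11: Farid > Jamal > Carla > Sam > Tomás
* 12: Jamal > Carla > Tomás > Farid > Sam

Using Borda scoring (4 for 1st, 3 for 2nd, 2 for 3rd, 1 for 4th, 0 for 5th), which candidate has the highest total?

Carla: 13×0 + 11×2 + 12×3 = 58
Jamal: 13×1 + 11×3 + 12×4 = 94
Farid: 13×2 + 11×4 + 12×1 = 82
Sam: 13×3 + 11×1 + 12×0 = 50
Tomás: 13×4 + 11×0 + 12×2 = 76

Jamal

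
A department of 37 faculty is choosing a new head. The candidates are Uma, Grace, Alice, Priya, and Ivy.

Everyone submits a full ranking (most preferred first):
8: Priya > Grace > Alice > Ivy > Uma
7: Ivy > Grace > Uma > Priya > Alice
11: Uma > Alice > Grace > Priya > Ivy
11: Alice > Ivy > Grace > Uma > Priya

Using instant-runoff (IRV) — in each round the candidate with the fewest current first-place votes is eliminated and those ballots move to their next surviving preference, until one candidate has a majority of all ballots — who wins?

Alice

Round 1: Uma 11, Grace 0, Alice 11, Priya 8, Ivy 7. Grace eliminated.
Round 2: Uma 11, Alice 11, Priya 8, Ivy 7. Ivy eliminated.
Round 3: Uma 18, Alice 11, Priya 8. Priya eliminated.
Round 4: Uma 18, Alice 19. Alice has a majority (≥19).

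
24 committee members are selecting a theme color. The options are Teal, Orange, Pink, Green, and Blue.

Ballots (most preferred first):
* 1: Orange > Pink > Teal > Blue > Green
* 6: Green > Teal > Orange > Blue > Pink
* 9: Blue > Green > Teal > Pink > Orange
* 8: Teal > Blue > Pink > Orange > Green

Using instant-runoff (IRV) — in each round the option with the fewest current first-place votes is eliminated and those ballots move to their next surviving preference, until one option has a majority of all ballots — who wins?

Round 1: Teal 8, Orange 1, Pink 0, Green 6, Blue 9. Pink eliminated.
Round 2: Teal 8, Orange 1, Green 6, Blue 9. Orange eliminated.
Round 3: Teal 9, Green 6, Blue 9. Green eliminated.
Round 4: Teal 15, Blue 9. Teal has a majority (≥13).

Teal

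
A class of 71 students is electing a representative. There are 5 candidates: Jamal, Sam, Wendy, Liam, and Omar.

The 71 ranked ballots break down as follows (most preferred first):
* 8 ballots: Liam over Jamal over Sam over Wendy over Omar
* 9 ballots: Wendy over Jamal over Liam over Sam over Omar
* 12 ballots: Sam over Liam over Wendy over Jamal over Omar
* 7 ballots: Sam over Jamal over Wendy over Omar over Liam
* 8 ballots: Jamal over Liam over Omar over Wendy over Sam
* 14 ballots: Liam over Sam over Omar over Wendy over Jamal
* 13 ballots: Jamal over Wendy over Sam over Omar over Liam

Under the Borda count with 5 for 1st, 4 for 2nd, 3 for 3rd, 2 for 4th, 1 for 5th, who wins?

Sam

Jamal: 8×4 + 9×4 + 12×2 + 7×4 + 8×5 + 14×1 + 13×5 = 239
Sam: 8×3 + 9×2 + 12×5 + 7×5 + 8×1 + 14×4 + 13×3 = 240
Wendy: 8×2 + 9×5 + 12×3 + 7×3 + 8×2 + 14×2 + 13×4 = 214
Liam: 8×5 + 9×3 + 12×4 + 7×1 + 8×4 + 14×5 + 13×1 = 237
Omar: 8×1 + 9×1 + 12×1 + 7×2 + 8×3 + 14×3 + 13×2 = 135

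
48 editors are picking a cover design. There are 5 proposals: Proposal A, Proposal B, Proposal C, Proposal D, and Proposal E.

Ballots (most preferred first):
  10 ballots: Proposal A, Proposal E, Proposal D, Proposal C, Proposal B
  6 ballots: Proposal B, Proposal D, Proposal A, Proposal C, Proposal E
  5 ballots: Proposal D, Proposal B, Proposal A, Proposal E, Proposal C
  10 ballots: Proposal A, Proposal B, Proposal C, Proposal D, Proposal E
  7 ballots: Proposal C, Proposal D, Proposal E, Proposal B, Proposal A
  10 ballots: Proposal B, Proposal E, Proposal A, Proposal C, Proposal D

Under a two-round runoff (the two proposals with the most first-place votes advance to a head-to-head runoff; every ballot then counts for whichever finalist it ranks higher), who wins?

Proposal B

Round 1 first-place votes: Proposal A 20, Proposal B 16, Proposal C 7, Proposal D 5, Proposal E 0. Proposal A and Proposal B advance.
Runoff: Proposal A is ranked above Proposal B on 20 ballots, Proposal B above Proposal A on 28.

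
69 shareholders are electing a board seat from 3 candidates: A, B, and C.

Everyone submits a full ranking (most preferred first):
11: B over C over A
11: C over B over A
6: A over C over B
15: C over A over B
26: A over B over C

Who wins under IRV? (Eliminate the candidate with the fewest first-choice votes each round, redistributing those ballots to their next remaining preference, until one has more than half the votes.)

C

Round 1: A 32, B 11, C 26. B eliminated.
Round 2: A 32, C 37. C has a majority (≥35).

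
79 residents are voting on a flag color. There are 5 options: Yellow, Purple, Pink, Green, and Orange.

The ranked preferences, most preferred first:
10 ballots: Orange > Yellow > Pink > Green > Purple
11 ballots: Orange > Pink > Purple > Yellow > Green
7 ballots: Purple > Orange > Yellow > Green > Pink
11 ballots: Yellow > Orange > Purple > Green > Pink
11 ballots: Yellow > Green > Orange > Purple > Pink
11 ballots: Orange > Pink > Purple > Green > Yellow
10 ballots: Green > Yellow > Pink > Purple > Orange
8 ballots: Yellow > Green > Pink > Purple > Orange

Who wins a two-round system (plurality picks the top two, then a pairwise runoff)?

Yellow

Round 1 first-place votes: Yellow 30, Purple 7, Pink 0, Green 10, Orange 32. Orange and Yellow advance.
Runoff: Orange is ranked above Yellow on 39 ballots, Yellow above Orange on 40.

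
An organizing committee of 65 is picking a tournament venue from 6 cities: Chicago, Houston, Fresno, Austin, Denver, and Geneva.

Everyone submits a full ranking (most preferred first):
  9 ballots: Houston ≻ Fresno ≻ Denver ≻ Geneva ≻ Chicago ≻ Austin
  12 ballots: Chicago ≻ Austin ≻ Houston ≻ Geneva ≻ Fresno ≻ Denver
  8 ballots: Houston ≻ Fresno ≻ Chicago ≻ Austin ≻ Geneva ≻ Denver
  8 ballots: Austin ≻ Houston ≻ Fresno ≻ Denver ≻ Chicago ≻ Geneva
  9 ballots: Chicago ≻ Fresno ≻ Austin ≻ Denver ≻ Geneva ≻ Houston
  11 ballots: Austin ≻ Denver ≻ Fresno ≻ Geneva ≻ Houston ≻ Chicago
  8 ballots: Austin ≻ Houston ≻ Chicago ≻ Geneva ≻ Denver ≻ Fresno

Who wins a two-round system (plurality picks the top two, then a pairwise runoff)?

Round 1 first-place votes: Chicago 21, Houston 17, Fresno 0, Austin 27, Denver 0, Geneva 0. Austin and Chicago advance.
Runoff: Austin is ranked above Chicago on 27 ballots, Chicago above Austin on 38.

Chicago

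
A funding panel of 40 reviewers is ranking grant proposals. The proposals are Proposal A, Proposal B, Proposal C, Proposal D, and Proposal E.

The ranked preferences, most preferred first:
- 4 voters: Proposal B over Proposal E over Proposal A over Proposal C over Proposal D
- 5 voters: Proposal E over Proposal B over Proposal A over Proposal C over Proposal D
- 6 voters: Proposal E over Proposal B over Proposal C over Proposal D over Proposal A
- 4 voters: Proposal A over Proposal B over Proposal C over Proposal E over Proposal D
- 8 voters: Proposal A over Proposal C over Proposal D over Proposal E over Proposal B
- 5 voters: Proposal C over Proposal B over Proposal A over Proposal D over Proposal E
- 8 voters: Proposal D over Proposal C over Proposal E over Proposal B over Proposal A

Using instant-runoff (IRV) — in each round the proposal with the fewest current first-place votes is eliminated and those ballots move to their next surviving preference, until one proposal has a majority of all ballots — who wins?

Proposal E

Round 1: Proposal A 12, Proposal B 4, Proposal C 5, Proposal D 8, Proposal E 11. Proposal B eliminated.
Round 2: Proposal A 12, Proposal C 5, Proposal D 8, Proposal E 15. Proposal C eliminated.
Round 3: Proposal A 17, Proposal D 8, Proposal E 15. Proposal D eliminated.
Round 4: Proposal A 17, Proposal E 23. Proposal E has a majority (≥21).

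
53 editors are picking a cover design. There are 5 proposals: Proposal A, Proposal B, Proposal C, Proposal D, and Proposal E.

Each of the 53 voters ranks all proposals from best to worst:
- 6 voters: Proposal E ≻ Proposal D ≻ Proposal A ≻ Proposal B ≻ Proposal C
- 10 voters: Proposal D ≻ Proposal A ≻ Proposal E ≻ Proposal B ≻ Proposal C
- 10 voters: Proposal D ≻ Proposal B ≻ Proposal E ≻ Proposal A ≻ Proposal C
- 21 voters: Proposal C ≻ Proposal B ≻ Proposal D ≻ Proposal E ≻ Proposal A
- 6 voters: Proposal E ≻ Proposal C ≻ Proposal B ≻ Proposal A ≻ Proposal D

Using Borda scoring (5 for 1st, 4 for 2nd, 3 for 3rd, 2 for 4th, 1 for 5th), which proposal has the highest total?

Proposal A: 6×3 + 10×4 + 10×2 + 21×1 + 6×2 = 111
Proposal B: 6×2 + 10×2 + 10×4 + 21×4 + 6×3 = 174
Proposal C: 6×1 + 10×1 + 10×1 + 21×5 + 6×4 = 155
Proposal D: 6×4 + 10×5 + 10×5 + 21×3 + 6×1 = 193
Proposal E: 6×5 + 10×3 + 10×3 + 21×2 + 6×5 = 162

Proposal D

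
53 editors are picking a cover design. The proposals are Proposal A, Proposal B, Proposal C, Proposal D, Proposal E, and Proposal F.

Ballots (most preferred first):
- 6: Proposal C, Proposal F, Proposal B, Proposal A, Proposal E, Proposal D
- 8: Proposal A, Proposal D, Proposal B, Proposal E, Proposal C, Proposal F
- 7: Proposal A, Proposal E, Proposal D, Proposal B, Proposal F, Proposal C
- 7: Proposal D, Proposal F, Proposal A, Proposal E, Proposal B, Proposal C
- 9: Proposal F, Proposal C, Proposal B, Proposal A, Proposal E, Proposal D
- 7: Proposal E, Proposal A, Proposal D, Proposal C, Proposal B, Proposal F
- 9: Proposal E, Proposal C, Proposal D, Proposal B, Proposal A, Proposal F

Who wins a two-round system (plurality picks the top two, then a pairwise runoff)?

Proposal A

Round 1 first-place votes: Proposal A 15, Proposal B 0, Proposal C 6, Proposal D 7, Proposal E 16, Proposal F 9. Proposal E and Proposal A advance.
Runoff: Proposal E is ranked above Proposal A on 16 ballots, Proposal A above Proposal E on 37.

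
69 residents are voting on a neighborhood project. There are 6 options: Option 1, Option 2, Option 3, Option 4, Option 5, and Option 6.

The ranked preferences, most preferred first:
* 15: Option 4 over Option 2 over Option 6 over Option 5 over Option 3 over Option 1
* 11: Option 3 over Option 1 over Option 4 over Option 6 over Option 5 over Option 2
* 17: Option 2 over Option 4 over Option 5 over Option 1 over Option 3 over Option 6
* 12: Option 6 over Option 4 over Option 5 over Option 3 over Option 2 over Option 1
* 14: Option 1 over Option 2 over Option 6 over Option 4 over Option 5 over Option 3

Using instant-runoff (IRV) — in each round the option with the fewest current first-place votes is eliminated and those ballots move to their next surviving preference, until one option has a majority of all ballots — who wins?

Round 1: Option 1 14, Option 2 17, Option 3 11, Option 4 15, Option 5 0, Option 6 12. Option 5 eliminated.
Round 2: Option 1 14, Option 2 17, Option 3 11, Option 4 15, Option 6 12. Option 3 eliminated.
Round 3: Option 1 25, Option 2 17, Option 4 15, Option 6 12. Option 6 eliminated.
Round 4: Option 1 25, Option 2 17, Option 4 27. Option 2 eliminated.
Round 5: Option 1 25, Option 4 44. Option 4 has a majority (≥35).

Option 4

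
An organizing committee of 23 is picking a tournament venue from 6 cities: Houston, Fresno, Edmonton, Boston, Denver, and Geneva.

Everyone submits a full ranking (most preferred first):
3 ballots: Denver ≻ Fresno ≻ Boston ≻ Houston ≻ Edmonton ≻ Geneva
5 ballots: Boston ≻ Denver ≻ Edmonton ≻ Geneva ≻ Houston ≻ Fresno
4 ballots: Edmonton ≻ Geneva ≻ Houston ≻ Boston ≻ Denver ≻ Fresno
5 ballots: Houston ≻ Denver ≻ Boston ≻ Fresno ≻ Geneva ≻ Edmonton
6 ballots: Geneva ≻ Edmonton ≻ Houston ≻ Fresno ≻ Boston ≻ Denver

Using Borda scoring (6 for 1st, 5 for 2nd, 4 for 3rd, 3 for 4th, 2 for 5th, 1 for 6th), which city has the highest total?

Houston: 3×3 + 5×2 + 4×4 + 5×6 + 6×4 = 89
Fresno: 3×5 + 5×1 + 4×1 + 5×3 + 6×3 = 57
Edmonton: 3×2 + 5×4 + 4×6 + 5×1 + 6×5 = 85
Boston: 3×4 + 5×6 + 4×3 + 5×4 + 6×2 = 86
Denver: 3×6 + 5×5 + 4×2 + 5×5 + 6×1 = 82
Geneva: 3×1 + 5×3 + 4×5 + 5×2 + 6×6 = 84

Houston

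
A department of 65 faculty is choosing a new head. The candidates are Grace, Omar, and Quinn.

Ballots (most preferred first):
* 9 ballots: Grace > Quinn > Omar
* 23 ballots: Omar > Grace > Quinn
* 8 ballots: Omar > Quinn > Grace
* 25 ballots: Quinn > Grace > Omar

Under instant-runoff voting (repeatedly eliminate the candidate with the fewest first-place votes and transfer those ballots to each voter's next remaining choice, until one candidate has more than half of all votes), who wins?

Round 1: Grace 9, Omar 31, Quinn 25. Grace eliminated.
Round 2: Omar 31, Quinn 34. Quinn has a majority (≥33).

Quinn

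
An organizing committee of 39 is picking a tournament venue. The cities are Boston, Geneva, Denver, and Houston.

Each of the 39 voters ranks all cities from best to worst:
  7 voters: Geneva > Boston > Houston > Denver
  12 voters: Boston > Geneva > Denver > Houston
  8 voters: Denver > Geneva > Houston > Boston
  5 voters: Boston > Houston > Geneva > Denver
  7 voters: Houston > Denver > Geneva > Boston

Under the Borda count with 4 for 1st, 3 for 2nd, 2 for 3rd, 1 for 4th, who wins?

Boston: 7×3 + 12×4 + 8×1 + 5×4 + 7×1 = 104
Geneva: 7×4 + 12×3 + 8×3 + 5×2 + 7×2 = 112
Denver: 7×1 + 12×2 + 8×4 + 5×1 + 7×3 = 89
Houston: 7×2 + 12×1 + 8×2 + 5×3 + 7×4 = 85

Geneva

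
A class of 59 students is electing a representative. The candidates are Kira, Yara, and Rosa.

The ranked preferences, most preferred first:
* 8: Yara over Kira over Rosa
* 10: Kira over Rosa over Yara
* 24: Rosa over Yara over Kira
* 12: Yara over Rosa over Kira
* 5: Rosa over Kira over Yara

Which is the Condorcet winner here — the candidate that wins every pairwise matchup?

Rosa vs Kira: 41–18
Rosa vs Yara: 39–20
Rosa beats every other candidate.

Rosa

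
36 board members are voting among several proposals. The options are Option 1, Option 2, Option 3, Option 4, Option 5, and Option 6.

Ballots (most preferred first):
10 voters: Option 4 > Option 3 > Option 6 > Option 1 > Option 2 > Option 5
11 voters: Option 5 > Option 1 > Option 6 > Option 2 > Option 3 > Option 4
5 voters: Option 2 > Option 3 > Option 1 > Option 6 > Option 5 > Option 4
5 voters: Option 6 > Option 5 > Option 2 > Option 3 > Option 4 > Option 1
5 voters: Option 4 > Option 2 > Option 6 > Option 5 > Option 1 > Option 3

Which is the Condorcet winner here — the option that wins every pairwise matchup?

Option 6

Option 6 vs Option 1: 20–16
Option 6 vs Option 2: 26–10
Option 6 vs Option 3: 21–15
Option 6 vs Option 4: 21–15
Option 6 vs Option 5: 25–11
Option 6 beats every other option.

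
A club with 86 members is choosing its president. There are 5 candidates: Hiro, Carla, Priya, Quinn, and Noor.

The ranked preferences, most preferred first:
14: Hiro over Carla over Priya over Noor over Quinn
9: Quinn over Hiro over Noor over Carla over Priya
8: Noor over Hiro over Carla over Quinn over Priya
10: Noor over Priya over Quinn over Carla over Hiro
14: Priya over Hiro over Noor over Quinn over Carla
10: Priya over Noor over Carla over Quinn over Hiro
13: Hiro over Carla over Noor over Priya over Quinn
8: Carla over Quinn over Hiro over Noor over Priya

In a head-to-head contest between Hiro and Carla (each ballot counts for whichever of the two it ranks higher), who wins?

Hiro is ranked above Carla on 58 ballots; Carla above Hiro on 28.

Hiro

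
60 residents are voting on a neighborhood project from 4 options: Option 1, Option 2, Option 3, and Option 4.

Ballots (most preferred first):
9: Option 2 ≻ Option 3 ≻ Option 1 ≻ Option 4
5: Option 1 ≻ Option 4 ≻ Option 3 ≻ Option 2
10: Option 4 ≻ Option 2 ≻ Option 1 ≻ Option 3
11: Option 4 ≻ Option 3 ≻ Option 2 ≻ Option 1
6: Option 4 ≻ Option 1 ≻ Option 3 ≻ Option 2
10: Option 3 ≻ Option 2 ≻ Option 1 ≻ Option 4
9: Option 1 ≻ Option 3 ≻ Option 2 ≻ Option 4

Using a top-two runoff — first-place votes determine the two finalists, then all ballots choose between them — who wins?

Option 1

Round 1 first-place votes: Option 1 14, Option 2 9, Option 3 10, Option 4 27. Option 4 and Option 1 advance.
Runoff: Option 4 is ranked above Option 1 on 27 ballots, Option 1 above Option 4 on 33.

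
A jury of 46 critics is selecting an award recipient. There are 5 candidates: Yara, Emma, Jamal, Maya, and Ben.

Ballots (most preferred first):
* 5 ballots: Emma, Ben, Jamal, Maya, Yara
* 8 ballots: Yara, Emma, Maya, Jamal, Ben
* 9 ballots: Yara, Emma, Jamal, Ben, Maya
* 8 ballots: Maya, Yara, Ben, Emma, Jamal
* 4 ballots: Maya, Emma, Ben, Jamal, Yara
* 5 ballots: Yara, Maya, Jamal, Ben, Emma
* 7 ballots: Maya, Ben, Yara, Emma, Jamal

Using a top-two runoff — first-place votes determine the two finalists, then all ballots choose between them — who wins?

Maya

Round 1 first-place votes: Yara 22, Emma 5, Jamal 0, Maya 19, Ben 0. Yara and Maya advance.
Runoff: Yara is ranked above Maya on 22 ballots, Maya above Yara on 24.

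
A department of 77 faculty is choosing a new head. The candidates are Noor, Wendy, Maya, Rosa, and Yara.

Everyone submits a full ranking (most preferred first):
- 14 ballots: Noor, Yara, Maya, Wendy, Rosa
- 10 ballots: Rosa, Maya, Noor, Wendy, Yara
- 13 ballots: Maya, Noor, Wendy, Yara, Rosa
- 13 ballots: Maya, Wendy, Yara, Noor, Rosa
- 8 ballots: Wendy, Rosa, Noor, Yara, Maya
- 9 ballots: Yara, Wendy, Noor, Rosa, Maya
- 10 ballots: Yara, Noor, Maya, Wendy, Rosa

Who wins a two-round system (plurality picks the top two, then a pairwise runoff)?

Round 1 first-place votes: Noor 14, Wendy 8, Maya 26, Rosa 10, Yara 19. Maya and Yara advance.
Runoff: Maya is ranked above Yara on 36 ballots, Yara above Maya on 41.

Yara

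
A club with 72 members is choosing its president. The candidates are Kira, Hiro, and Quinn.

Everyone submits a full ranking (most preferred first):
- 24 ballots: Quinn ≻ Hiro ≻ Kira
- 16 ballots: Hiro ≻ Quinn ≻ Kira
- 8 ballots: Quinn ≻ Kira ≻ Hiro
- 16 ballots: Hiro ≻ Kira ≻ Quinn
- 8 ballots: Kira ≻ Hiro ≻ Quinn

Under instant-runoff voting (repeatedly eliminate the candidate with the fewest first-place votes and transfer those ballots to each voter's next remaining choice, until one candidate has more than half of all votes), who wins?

Hiro

Round 1: Kira 8, Hiro 32, Quinn 32. Kira eliminated.
Round 2: Hiro 40, Quinn 32. Hiro has a majority (≥37).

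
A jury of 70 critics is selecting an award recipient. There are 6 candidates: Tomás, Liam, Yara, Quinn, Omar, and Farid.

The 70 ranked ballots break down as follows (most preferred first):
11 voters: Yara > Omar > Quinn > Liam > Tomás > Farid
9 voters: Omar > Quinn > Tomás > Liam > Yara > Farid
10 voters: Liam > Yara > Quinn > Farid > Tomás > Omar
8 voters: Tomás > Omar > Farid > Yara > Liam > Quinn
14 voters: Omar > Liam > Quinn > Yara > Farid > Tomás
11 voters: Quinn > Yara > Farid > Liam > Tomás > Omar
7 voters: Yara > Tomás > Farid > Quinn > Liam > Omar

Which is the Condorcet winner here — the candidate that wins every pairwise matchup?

Yara

Yara vs Tomás: 53–17
Yara vs Liam: 37–33
Yara vs Quinn: 36–34
Yara vs Omar: 39–31
Yara vs Farid: 62–8
Yara beats every other candidate.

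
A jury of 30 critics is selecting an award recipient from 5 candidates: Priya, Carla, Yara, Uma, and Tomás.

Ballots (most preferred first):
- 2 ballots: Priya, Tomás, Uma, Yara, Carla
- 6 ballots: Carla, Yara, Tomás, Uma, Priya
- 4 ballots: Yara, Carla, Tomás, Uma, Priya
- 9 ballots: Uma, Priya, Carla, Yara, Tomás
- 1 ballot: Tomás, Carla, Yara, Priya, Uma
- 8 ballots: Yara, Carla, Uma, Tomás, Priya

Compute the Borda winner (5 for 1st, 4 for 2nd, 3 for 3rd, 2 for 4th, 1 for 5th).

Carla

Priya: 2×5 + 6×1 + 4×1 + 9×4 + 1×2 + 8×1 = 66
Carla: 2×1 + 6×5 + 4×4 + 9×3 + 1×4 + 8×4 = 111
Yara: 2×2 + 6×4 + 4×5 + 9×2 + 1×3 + 8×5 = 109
Uma: 2×3 + 6×2 + 4×2 + 9×5 + 1×1 + 8×3 = 96
Tomás: 2×4 + 6×3 + 4×3 + 9×1 + 1×5 + 8×2 = 68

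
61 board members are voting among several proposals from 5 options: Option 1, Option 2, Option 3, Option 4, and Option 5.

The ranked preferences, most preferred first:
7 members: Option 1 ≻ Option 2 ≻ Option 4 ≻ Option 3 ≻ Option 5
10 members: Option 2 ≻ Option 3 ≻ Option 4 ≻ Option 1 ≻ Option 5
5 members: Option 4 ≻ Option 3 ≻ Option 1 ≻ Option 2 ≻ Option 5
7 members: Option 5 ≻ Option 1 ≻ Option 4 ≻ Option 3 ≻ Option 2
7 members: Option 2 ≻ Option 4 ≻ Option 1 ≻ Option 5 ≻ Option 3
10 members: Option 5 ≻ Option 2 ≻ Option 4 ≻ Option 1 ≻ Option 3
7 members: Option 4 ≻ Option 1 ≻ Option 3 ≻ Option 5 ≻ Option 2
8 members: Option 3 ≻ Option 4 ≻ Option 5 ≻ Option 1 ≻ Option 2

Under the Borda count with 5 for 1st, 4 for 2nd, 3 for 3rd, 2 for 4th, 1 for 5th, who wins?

Option 1: 7×5 + 10×2 + 5×3 + 7×4 + 7×3 + 10×2 + 7×4 + 8×2 = 183
Option 2: 7×4 + 10×5 + 5×2 + 7×1 + 7×5 + 10×4 + 7×1 + 8×1 = 185
Option 3: 7×2 + 10×4 + 5×4 + 7×2 + 7×1 + 10×1 + 7×3 + 8×5 = 166
Option 4: 7×3 + 10×3 + 5×5 + 7×3 + 7×4 + 10×3 + 7×5 + 8×4 = 222
Option 5: 7×1 + 10×1 + 5×1 + 7×5 + 7×2 + 10×5 + 7×2 + 8×3 = 159

Option 4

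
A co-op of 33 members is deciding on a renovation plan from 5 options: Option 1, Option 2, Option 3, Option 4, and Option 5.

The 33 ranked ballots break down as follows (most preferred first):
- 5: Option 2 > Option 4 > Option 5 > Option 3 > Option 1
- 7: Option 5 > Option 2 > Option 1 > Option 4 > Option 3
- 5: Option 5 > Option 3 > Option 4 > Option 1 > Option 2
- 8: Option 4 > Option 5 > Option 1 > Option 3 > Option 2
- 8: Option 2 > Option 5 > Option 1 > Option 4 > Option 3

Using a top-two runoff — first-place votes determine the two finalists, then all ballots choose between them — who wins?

Option 5

Round 1 first-place votes: Option 1 0, Option 2 13, Option 3 0, Option 4 8, Option 5 12. Option 2 and Option 5 advance.
Runoff: Option 2 is ranked above Option 5 on 13 ballots, Option 5 above Option 2 on 20.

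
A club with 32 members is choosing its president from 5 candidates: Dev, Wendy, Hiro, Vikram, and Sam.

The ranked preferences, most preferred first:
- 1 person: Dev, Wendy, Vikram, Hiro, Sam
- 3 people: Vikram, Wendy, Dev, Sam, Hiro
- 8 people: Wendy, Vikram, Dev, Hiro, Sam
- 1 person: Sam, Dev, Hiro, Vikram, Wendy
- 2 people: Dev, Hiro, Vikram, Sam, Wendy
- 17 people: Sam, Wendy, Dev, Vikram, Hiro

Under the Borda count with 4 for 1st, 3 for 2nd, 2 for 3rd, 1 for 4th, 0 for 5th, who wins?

Dev: 1×4 + 3×2 + 8×2 + 1×3 + 2×4 + 17×2 = 71
Wendy: 1×3 + 3×3 + 8×4 + 1×0 + 2×0 + 17×3 = 95
Hiro: 1×1 + 3×0 + 8×1 + 1×2 + 2×3 + 17×0 = 17
Vikram: 1×2 + 3×4 + 8×3 + 1×1 + 2×2 + 17×1 = 60
Sam: 1×0 + 3×1 + 8×0 + 1×4 + 2×1 + 17×4 = 77

Wendy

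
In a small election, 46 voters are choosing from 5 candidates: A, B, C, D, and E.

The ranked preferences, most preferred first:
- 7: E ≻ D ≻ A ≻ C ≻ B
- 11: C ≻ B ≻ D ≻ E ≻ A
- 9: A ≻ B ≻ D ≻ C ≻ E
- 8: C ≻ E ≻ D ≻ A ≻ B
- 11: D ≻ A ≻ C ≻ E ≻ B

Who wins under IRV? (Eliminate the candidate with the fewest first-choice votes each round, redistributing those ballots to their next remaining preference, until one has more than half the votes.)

Round 1: A 9, B 0, C 19, D 11, E 7. B eliminated.
Round 2: A 9, C 19, D 11, E 7. E eliminated.
Round 3: A 9, C 19, D 18. A eliminated.
Round 4: C 19, D 27. D has a majority (≥24).

D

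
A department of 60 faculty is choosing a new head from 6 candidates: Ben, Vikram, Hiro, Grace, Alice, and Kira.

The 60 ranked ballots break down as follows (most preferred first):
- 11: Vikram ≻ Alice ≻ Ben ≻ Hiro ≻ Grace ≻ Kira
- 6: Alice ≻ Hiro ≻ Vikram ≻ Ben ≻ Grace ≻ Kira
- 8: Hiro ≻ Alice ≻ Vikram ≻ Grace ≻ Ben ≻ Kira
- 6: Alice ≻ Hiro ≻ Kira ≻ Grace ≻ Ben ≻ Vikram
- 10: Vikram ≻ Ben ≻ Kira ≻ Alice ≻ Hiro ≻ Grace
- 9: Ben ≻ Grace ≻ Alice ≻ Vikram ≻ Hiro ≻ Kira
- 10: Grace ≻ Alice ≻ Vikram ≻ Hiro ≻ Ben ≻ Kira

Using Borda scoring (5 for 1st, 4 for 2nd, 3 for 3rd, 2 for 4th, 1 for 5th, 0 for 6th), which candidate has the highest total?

Alice

Ben: 11×3 + 6×2 + 8×1 + 6×1 + 10×4 + 9×5 + 10×1 = 154
Vikram: 11×5 + 6×3 + 8×3 + 6×0 + 10×5 + 9×2 + 10×3 = 195
Hiro: 11×2 + 6×4 + 8×5 + 6×4 + 10×1 + 9×1 + 10×2 = 149
Grace: 11×1 + 6×1 + 8×2 + 6×2 + 10×0 + 9×4 + 10×5 = 131
Alice: 11×4 + 6×5 + 8×4 + 6×5 + 10×2 + 9×3 + 10×4 = 223
Kira: 11×0 + 6×0 + 8×0 + 6×3 + 10×3 + 9×0 + 10×0 = 48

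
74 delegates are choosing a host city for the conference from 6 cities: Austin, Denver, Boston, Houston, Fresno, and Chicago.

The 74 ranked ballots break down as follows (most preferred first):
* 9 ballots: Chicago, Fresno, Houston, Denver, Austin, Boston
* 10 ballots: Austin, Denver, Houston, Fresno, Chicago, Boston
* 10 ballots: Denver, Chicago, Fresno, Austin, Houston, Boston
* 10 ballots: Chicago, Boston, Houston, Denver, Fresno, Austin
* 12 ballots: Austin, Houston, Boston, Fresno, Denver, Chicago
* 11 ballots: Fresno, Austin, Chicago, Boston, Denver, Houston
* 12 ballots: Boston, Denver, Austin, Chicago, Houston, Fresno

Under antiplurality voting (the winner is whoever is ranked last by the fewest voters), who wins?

Last-place votes: Austin 10, Denver 0, Boston 29, Houston 11, Fresno 12, Chicago 12.

Denver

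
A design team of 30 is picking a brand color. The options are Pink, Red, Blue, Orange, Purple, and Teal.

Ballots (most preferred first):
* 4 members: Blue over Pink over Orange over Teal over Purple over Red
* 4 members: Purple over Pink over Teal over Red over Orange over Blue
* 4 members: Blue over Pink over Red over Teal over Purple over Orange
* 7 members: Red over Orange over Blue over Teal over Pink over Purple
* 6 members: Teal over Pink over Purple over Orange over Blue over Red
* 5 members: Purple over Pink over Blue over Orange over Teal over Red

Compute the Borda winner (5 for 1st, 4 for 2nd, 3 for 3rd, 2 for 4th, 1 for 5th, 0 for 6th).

Pink

Pink: 4×4 + 4×4 + 4×4 + 7×1 + 6×4 + 5×4 = 99
Red: 4×0 + 4×2 + 4×3 + 7×5 + 6×0 + 5×0 = 55
Blue: 4×5 + 4×0 + 4×5 + 7×3 + 6×1 + 5×3 = 82
Orange: 4×3 + 4×1 + 4×0 + 7×4 + 6×2 + 5×2 = 66
Purple: 4×1 + 4×5 + 4×1 + 7×0 + 6×3 + 5×5 = 71
Teal: 4×2 + 4×3 + 4×2 + 7×2 + 6×5 + 5×1 = 77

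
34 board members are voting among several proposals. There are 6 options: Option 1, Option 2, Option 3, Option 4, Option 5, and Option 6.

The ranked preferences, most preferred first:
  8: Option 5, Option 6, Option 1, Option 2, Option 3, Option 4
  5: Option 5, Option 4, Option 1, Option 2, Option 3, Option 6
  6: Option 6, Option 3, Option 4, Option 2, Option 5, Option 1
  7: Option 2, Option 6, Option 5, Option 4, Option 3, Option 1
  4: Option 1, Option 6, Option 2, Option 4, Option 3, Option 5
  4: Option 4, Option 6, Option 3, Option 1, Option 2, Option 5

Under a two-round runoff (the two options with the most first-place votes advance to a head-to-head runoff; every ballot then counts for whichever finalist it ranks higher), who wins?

Option 2

Round 1 first-place votes: Option 1 4, Option 2 7, Option 3 0, Option 4 4, Option 5 13, Option 6 6. Option 5 and Option 2 advance.
Runoff: Option 5 is ranked above Option 2 on 13 ballots, Option 2 above Option 5 on 21.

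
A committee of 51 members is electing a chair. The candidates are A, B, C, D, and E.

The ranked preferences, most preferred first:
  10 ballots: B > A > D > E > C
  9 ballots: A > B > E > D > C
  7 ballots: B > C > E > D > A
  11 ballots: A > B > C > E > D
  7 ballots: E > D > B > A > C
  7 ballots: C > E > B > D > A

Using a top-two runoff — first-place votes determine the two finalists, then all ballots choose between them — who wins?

Round 1 first-place votes: A 20, B 17, C 7, D 0, E 7. A and B advance.
Runoff: A is ranked above B on 20 ballots, B above A on 31.

B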